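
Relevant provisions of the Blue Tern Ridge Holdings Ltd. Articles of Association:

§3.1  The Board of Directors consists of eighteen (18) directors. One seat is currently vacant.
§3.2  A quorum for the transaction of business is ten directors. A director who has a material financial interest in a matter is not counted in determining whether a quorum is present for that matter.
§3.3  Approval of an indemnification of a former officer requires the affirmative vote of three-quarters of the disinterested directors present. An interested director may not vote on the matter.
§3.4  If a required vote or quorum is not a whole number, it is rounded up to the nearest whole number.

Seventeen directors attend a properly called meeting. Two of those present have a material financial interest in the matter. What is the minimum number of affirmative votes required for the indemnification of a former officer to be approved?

The indemnification of a former officer requires three-fourths of the disinterested directors present (17 − 2 = 15).
3/4 of 15 = 11.25, rounded up to 12.

12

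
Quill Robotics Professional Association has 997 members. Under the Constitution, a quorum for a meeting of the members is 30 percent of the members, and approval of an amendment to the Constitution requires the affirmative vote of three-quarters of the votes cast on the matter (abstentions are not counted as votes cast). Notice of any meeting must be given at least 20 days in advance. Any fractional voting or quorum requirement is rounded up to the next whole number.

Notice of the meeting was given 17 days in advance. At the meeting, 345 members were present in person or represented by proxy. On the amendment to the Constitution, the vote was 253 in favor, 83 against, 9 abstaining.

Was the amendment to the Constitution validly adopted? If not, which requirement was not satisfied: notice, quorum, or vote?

Invalid — notice requirement not satisfied.

Notice: 17 days given; 20 required. Not satisfied.
Quorum: 30% of 997 = 299.10, rounded up to 300; 345 present. Satisfied.
Vote: requires three-fourths of the votes cast (345 − 9 abstaining = 336); 3/4 of 336 = 252, so 252 needed; 253 in favor. Satisfied.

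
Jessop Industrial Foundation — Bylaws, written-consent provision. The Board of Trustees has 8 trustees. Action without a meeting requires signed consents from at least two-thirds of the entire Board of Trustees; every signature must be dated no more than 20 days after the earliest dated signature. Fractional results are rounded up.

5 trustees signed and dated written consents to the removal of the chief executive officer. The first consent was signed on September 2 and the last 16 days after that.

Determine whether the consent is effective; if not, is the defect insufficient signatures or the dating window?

Not effective — insufficient signatures.

Signatures required: at least two-thirds of 8 — 2/3 of 8 = 5.33, rounded up to 6, so 6 needed; 5 signed. Insufficient.
Dating window: the latest signature is 16 days after the earliest; the limit is 20 days. Within the window.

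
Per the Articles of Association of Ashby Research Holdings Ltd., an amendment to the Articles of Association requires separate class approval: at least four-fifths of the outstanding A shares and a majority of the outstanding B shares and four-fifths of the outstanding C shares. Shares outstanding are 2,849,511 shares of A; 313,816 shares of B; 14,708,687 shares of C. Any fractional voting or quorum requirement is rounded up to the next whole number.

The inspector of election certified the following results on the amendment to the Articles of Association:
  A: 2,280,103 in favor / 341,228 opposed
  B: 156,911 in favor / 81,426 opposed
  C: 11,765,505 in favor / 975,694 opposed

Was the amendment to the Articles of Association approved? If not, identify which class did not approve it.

Not approved — the C shares did not give the required vote.

A: 4/5 of 2849511 = 2279608.80, rounded up to 2279609; 2,279,609 required, 2,280,103 in favor — approved.
B: a majority of 313816 is 156909; 156,909 required, 156,911 in favor — approved.
C: 4/5 of 14708687 = 11766949.60, rounded up to 11766950; 11,766,950 required, 11,765,505 in favor — not approved.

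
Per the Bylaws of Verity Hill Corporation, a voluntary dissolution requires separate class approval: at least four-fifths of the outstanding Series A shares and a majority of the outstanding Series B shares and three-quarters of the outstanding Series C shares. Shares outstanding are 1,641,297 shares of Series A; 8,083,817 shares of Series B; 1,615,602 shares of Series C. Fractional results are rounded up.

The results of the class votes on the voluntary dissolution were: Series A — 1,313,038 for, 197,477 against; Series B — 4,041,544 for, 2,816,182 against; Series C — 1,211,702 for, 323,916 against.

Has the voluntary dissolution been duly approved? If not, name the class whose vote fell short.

Not approved — the Series B shares did not give the required vote.

Series A: 4/5 of 1641297 = 1313037.60, rounded up to 1313038; 1,313,038 required, 1,313,038 in favor — approved.
Series B: a majority of 8083817 is 4041909; 4,041,909 required, 4,041,544 in favor — not approved.
Series C: 3/4 of 1615602 = 1211701.50, rounded up to 1211702; 1,211,702 required, 1,211,702 in favor — approved.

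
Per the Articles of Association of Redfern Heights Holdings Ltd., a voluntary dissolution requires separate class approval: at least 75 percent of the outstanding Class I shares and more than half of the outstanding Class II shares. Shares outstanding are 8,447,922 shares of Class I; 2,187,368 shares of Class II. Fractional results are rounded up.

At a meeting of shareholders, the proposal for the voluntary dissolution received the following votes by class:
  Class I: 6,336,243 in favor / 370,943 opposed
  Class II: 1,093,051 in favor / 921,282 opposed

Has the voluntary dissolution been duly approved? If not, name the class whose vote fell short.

Not approved — the Class II shares did not give the required vote.

Class I: 3/4 of 8447922 = 6335941.50, rounded up to 6335942; 6,335,942 required, 6,336,243 in favor — approved.
Class II: a majority of 2187368 is 1093685; 1,093,685 required, 1,093,051 in favor — not approved.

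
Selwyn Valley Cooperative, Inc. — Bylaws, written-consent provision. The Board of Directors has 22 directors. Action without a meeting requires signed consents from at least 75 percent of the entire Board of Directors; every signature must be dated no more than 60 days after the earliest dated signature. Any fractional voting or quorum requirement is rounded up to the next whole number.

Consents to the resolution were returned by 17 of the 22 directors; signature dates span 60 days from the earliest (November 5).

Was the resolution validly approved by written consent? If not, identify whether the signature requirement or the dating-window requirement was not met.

Signatures required: at least 75 percent of 22 — 3/4 of 22 = 16.50, rounded up to 17, so 17 needed; 17 signed. Sufficient.
Dating window: the latest signature is 60 days after the earliest; the limit is 60 days. Within the window.

Effective — both the signature and dating-window requirements are satisfied.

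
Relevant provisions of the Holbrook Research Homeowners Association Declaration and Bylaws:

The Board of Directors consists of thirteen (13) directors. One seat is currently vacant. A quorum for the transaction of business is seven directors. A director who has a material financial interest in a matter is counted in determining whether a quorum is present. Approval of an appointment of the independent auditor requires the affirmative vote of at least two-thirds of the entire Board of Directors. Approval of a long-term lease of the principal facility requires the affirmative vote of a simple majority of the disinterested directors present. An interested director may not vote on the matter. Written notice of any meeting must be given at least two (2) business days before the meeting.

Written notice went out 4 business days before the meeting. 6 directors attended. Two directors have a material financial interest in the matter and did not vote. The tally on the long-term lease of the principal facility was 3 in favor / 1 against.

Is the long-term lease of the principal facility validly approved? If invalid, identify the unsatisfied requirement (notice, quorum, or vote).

Invalid — quorum requirement not satisfied.

Notice: 4 business days given; 2 required (4 ≥ 2). Satisfied.
Quorum: 6 present (interested directors count toward quorum); quorum is 7. Not satisfied.
Vote: the long-term lease of the principal facility requires a majority of the disinterested directors present (6 − 2 = 4). A majority of 4 is 3, so 3 affirmative votes are needed; 3 voted in favor. Satisfied. (Moot — without a quorum no business can be validly transacted.)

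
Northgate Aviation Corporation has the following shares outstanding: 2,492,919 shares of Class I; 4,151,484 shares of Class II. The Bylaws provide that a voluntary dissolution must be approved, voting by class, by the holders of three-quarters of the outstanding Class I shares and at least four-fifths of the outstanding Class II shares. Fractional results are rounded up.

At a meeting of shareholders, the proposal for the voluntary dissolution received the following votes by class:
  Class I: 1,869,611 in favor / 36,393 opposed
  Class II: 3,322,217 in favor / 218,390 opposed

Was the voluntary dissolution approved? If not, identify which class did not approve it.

Class I: 3/4 of 2492919 = 1869689.25, rounded up to 1869690; 1,869,690 required, 1,869,611 in favor — not approved.
Class II: 4/5 of 4151484 = 3321187.20, rounded up to 3321188; 3,321,188 required, 3,322,217 in favor — approved.

Not approved — the Class I shares did not give the required vote.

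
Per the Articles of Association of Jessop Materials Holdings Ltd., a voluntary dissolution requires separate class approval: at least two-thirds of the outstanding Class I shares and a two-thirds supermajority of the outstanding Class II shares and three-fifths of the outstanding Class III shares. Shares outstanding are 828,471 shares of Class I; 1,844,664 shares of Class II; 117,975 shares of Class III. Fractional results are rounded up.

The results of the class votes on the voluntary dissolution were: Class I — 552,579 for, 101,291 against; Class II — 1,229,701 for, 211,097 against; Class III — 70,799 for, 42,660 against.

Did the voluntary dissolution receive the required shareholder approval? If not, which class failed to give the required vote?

Class I: 2/3 of 828471 = 552314; 552,314 required, 552,579 in favor — approved.
Class II: 2/3 of 1844664 = 1229776; 1,229,776 required, 1,229,701 in favor — not approved.
Class III: 3/5 of 117975 = 70785; 70,785 required, 70,799 in favor — approved.

Not approved — the Class II shares did not give the required vote.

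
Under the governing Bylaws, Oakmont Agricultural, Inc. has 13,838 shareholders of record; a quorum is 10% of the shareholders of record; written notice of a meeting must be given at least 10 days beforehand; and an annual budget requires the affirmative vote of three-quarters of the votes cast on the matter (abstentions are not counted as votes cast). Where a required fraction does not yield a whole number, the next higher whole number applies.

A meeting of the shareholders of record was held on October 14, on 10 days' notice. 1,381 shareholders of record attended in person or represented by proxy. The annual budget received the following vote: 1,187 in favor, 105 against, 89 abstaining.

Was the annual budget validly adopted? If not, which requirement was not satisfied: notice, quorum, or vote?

Invalid — quorum requirement not satisfied.

Notice: 10 days given; 10 required. Satisfied.
Quorum: 10% of 13,838 = 1,383.80, rounded up to 1,384; 1,381 present. Not satisfied.
Vote: requires three-fourths of the votes cast (1,381 − 89 abstaining = 1,292); 3/4 of 1292 = 969, so 969 needed; 1,187 in favor. Satisfied.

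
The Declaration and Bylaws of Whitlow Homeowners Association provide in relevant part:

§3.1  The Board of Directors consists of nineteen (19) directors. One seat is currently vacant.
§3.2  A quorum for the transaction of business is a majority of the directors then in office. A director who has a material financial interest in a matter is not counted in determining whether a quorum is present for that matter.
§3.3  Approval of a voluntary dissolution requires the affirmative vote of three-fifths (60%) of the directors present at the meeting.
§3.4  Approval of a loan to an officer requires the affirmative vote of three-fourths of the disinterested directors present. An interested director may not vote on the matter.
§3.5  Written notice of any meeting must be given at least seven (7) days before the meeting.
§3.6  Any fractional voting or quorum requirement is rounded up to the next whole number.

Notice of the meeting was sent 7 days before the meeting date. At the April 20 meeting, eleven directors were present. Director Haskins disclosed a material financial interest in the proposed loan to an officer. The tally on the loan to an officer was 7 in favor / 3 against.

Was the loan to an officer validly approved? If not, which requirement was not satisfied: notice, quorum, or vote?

Notice: 7 days given; 7 required (7 ≥ 7). Satisfied.
Quorum: 11 present, but the 1 interested director does not count, leaving 10. Quorum is 10. Satisfied.
Vote: the loan to an officer requires three-fourths of the disinterested directors present (11 − 1 = 10). 3/4 of 10 = 7.50, rounded up to 8, so 8 affirmative votes are needed; 7 voted in favor. Not satisfied.

Invalid — vote requirement not satisfied.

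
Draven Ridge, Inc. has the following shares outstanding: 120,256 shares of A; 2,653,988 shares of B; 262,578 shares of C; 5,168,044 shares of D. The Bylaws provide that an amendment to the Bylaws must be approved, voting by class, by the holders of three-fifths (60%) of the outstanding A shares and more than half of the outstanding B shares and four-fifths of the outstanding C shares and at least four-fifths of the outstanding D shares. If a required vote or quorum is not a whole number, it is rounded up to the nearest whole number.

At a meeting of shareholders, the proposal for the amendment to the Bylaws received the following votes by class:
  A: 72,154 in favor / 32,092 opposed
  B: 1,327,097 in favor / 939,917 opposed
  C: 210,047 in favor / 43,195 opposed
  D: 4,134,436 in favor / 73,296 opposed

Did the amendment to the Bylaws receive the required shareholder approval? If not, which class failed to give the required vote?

Not approved — the C shares did not give the required vote.

A: 3/5 of 120256 = 72153.60, rounded up to 72154; 72,154 required, 72,154 in favor — approved.
B: a majority of 2653988 is 1326995; 1,326,995 required, 1,327,097 in favor — approved.
C: 4/5 of 262578 = 210062.40, rounded up to 210063; 210,063 required, 210,047 in favor — not approved.
D: 4/5 of 5168044 = 4134435.20, rounded up to 4134436; 4,134,436 required, 4,134,436 in favor — approved.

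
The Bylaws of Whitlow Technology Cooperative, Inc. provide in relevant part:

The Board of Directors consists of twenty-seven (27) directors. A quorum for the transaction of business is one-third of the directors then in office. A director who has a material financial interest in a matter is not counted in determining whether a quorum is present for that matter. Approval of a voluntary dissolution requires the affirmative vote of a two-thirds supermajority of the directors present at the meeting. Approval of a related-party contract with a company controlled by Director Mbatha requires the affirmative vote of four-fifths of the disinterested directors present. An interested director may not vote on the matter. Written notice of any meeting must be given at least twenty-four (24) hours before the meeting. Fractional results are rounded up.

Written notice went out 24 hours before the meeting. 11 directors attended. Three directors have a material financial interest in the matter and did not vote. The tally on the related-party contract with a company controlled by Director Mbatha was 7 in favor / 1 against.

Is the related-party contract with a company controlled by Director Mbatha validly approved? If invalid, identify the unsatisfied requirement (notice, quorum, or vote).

Invalid — quorum requirement not satisfied.

Notice: 24 hours given; 24 required (24 ≥ 24). Satisfied.
Quorum: 11 present, but the 3 interested directors do not count, leaving 8. Quorum is 9. Not satisfied.
Vote: the related-party contract with a company controlled by Director Mbatha requires four-fifths of the disinterested directors present (11 − 3 = 8). 4/5 of 8 = 6.40, rounded up to 7, so 7 affirmative votes are needed; 7 voted in favor. Satisfied. (Moot — without a quorum no business can be validly transacted.)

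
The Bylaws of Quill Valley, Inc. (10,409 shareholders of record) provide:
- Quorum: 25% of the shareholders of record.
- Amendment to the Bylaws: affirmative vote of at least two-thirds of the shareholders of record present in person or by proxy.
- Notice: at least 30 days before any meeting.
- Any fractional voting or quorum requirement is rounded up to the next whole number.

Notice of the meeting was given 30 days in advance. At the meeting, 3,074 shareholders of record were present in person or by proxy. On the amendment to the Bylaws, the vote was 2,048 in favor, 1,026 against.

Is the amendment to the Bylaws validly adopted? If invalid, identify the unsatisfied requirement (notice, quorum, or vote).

Notice: 30 days given; 30 required. Satisfied.
Quorum: 25% of 10,409 = 2,602.25, rounded up to 2,603; 3,074 present. Satisfied.
Vote: requires two-thirds of those present (3,074); 2/3 of 3074 = 2049.33, rounded up to 2050, so 2,050 needed; 2,048 in favor. Not satisfied.

Invalid — vote requirement not satisfied.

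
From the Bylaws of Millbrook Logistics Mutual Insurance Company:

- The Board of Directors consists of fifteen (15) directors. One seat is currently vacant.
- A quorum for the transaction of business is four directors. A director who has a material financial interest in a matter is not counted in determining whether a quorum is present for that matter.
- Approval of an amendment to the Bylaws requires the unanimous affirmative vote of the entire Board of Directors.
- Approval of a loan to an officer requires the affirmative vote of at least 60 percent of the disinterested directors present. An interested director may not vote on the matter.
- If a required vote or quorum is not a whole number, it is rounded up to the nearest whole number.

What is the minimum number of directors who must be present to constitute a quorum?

4

The quorum is fixed at 4.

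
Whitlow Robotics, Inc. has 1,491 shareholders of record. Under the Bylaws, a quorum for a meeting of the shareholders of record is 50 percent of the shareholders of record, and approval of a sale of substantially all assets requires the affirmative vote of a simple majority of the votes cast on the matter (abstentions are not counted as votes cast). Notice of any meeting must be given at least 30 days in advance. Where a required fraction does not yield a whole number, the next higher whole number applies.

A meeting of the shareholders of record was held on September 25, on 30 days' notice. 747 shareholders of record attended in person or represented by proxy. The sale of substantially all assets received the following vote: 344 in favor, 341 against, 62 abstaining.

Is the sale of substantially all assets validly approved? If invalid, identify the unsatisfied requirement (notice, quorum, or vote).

Notice: 30 days given; 30 required. Satisfied.
Quorum: 50% of 1,491 = 745.50, rounded up to 746; 747 present. Satisfied.
Vote: requires a majority of the votes cast (747 − 62 abstaining = 685); a majority of 685 is 343, so 343 needed; 344 in favor. Satisfied.

Valid — all requirements satisfied.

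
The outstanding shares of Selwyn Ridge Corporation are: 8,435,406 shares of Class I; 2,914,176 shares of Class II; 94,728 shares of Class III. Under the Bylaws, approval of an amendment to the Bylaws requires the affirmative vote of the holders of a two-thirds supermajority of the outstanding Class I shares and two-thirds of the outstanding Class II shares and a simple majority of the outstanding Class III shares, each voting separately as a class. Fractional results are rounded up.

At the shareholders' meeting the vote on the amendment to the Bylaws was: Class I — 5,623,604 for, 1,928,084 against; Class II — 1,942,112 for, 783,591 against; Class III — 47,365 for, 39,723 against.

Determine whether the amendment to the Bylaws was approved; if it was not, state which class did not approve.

Class I: 2/3 of 8435406 = 5623604; 5,623,604 required, 5,623,604 in favor — approved.
Class II: 2/3 of 2914176 = 1942784; 1,942,784 required, 1,942,112 in favor — not approved.
Class III: a majority of 94728 is 47365; 47,365 required, 47,365 in favor — approved.

Not approved — the Class II shares did not give the required vote.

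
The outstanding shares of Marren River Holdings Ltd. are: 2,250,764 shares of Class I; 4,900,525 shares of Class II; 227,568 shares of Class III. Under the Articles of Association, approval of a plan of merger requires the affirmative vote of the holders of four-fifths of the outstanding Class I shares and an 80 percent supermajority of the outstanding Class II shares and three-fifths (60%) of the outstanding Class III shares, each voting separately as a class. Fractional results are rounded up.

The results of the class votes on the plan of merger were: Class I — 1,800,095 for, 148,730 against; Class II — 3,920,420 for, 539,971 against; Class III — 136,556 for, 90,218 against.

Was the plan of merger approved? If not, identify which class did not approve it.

Class I: 4/5 of 2250764 = 1800611.20, rounded up to 1800612; 1,800,612 required, 1,800,095 in favor — not approved.
Class II: 4/5 of 4900525 = 3920420; 3,920,420 required, 3,920,420 in favor — approved.
Class III: 3/5 of 227568 = 136540.80, rounded up to 136541; 136,541 required, 136,556 in favor — approved.

Not approved — the Class I shares did not give the required vote.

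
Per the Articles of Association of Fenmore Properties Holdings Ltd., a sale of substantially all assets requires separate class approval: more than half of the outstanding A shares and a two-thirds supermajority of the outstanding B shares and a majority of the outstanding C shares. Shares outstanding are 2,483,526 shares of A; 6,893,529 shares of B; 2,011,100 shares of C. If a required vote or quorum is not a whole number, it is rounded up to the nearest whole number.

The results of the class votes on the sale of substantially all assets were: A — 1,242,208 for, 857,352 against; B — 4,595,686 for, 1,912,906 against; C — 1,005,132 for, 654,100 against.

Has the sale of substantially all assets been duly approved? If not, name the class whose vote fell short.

Not approved — the C shares did not give the required vote.

A: a majority of 2483526 is 1241764; 1,241,764 required, 1,242,208 in favor — approved.
B: 2/3 of 6893529 = 4595686; 4,595,686 required, 4,595,686 in favor — approved.
C: a majority of 2011100 is 1005551; 1,005,551 required, 1,005,132 in favor — not approved.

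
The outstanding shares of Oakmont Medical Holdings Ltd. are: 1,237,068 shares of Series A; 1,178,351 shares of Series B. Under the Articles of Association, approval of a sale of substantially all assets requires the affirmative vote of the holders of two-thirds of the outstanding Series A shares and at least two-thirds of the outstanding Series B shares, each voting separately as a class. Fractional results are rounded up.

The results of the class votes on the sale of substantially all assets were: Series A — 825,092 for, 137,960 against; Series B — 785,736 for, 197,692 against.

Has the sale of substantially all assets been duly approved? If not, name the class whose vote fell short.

Approved — every class gave the required vote.

Series A: 2/3 of 1237068 = 824712; 824,712 required, 825,092 in favor — approved.
Series B: 2/3 of 1178351 = 785567.33, rounded up to 785568; 785,568 required, 785,736 in favor — approved.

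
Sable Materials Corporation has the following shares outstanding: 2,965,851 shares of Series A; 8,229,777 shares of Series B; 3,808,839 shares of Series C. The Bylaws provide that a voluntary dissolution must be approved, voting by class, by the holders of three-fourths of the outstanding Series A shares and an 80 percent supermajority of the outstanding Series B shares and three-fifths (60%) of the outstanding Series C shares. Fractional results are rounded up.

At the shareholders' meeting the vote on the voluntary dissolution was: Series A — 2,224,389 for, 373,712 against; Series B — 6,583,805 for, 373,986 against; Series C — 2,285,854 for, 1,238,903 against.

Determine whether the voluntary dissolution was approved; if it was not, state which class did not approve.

Not approved — the Series B shares did not give the required vote.

Series A: 3/4 of 2965851 = 2224388.25, rounded up to 2224389; 2,224,389 required, 2,224,389 in favor — approved.
Series B: 4/5 of 8229777 = 6583821.60, rounded up to 6583822; 6,583,822 required, 6,583,805 in favor — not approved.
Series C: 3/5 of 3808839 = 2285303.40, rounded up to 2285304; 2,285,304 required, 2,285,854 in favor — approved.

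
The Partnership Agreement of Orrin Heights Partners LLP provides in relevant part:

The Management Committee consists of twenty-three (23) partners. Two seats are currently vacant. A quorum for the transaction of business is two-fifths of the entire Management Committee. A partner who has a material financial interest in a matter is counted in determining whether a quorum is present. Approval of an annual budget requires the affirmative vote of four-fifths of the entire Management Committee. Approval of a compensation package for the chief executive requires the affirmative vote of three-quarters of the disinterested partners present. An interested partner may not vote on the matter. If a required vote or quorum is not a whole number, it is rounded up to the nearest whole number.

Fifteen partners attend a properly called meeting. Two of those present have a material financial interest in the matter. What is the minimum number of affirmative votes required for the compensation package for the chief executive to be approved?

The compensation package for the chief executive requires three-fourths of the disinterested partners present (15 − 2 = 13).
3/4 of 13 = 9.75, rounded up to 10.

10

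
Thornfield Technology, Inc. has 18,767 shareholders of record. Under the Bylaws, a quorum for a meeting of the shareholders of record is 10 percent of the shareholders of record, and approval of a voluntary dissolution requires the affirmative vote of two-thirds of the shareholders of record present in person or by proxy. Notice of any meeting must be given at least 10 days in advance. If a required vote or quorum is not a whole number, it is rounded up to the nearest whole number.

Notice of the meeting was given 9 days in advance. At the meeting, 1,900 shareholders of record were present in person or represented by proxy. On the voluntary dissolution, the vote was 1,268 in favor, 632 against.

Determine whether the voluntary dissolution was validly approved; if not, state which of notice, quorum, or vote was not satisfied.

Invalid — notice requirement not satisfied.

Notice: 9 days given; 10 required. Not satisfied.
Quorum: 10% of 18,767 = 1,876.70, rounded up to 1,877; 1,900 present. Satisfied.
Vote: requires two-thirds of those present (1,900); 2/3 of 1900 = 1266.67, rounded up to 1267, so 1,267 needed; 1,268 in favor. Satisfied.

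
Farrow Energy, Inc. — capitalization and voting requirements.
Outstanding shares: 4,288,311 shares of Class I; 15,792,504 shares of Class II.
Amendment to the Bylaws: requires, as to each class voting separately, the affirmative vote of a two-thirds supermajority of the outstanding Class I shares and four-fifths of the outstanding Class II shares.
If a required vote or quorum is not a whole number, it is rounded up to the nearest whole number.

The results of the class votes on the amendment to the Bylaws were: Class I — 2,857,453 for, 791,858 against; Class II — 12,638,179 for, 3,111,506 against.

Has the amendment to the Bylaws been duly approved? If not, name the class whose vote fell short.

Class I: 2/3 of 4288311 = 2858874; 2,858,874 required, 2,857,453 in favor — not approved.
Class II: 4/5 of 15792504 = 12634003.20, rounded up to 12634004; 12,634,004 required, 12,638,179 in favor — approved.

Not approved — the Class I shares did not give the required vote.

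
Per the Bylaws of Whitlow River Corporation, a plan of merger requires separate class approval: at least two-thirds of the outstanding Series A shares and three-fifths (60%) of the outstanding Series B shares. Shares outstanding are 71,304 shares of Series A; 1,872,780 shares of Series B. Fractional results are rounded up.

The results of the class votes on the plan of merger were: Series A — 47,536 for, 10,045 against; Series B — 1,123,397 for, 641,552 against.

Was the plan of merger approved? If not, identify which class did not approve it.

Series A: 2/3 of 71304 = 47536; 47,536 required, 47,536 in favor — approved.
Series B: 3/5 of 1872780 = 1123668; 1,123,668 required, 1,123,397 in favor — not approved.

Not approved — the Series B shares did not give the required vote.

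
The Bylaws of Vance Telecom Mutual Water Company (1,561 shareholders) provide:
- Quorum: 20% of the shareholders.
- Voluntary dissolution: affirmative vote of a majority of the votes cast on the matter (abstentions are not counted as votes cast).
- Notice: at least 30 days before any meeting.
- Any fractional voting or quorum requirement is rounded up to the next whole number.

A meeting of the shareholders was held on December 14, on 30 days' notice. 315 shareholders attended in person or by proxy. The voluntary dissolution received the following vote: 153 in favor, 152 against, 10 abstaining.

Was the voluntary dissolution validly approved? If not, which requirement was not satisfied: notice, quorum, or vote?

Valid — all requirements satisfied.

Notice: 30 days given; 30 required. Satisfied.
Quorum: 20% of 1,561 = 312.20, rounded up to 313; 315 present. Satisfied.
Vote: requires a majority of the votes cast (315 − 10 abstaining = 305); a majority of 305 is 153, so 153 needed; 153 in favor. Satisfied.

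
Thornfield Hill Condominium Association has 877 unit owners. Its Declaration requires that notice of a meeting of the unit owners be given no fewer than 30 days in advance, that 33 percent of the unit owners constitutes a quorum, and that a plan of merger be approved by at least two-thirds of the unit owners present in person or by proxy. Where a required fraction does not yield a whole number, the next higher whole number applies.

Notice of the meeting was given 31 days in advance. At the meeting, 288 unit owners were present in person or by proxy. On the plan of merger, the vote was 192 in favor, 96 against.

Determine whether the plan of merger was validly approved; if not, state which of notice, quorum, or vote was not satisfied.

Invalid — quorum requirement not satisfied.

Notice: 31 days given; 30 required. Satisfied.
Quorum: 33% of 877 = 289.41, rounded up to 290; 288 present. Not satisfied.
Vote: requires two-thirds of those present (288); 2/3 of 288 = 192, so 192 needed; 192 in favor. Satisfied.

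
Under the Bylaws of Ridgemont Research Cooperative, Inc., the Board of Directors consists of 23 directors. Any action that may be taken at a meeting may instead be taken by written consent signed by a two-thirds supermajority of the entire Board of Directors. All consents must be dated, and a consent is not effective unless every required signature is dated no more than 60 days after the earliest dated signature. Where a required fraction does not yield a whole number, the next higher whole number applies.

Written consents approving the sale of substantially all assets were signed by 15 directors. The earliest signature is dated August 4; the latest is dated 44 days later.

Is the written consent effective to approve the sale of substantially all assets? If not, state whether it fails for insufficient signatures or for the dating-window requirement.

Not effective — insufficient signatures.

Signatures required: a two-thirds supermajority of 23 — 2/3 of 23 = 15.33, rounded up to 16, so 16 needed; 15 signed. Insufficient.
Dating window: the latest signature is 44 days after the earliest; the limit is 60 days. Within the window.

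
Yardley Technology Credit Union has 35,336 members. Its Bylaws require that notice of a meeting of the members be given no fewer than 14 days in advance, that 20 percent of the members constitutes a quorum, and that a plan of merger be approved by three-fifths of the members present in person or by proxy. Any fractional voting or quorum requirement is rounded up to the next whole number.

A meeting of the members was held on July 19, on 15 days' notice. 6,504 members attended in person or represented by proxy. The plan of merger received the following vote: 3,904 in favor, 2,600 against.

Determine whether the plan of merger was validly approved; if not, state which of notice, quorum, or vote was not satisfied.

Notice: 15 days given; 14 required. Satisfied.
Quorum: 20% of 35,336 = 7,067.20, rounded up to 7,068; 6,504 present. Not satisfied.
Vote: requires three-fifths of those present (6,504); 3/5 of 6504 = 3902.40, rounded up to 3903, so 3,903 needed; 3,904 in favor. Satisfied.

Invalid — quorum requirement not satisfied.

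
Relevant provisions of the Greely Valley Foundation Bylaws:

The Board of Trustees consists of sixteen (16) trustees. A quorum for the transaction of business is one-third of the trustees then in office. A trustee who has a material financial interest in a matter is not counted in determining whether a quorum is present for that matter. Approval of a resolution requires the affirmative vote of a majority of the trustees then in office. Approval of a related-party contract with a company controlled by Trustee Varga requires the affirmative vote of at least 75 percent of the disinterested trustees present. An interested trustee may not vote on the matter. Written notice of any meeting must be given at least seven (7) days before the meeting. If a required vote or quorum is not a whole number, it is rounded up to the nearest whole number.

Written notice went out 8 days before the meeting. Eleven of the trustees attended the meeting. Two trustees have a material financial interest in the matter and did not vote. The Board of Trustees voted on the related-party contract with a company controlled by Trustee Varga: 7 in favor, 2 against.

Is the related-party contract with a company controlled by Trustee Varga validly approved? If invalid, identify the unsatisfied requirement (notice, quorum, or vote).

Notice: 8 days given; 7 required (8 ≥ 7). Satisfied.
Quorum: 11 present, but the 2 interested trustees do not count, leaving 9. Quorum is 6. Satisfied.
Vote: the related-party contract with a company controlled by Trustee Varga requires three-fourths of the disinterested trustees present (11 − 2 = 9). 3/4 of 9 = 6.75, rounded up to 7, so 7 affirmative votes are needed; 7 voted in favor. Satisfied.

Valid — all requirements satisfied.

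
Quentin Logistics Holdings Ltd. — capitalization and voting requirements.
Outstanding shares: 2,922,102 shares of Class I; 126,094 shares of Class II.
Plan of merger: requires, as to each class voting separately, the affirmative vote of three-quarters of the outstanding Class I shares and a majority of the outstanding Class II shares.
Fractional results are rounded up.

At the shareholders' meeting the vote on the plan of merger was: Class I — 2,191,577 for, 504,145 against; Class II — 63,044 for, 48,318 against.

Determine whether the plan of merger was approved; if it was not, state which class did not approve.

Class I: 3/4 of 2922102 = 2191576.50, rounded up to 2191577; 2,191,577 required, 2,191,577 in favor — approved.
Class II: a majority of 126094 is 63048; 63,048 required, 63,044 in favor — not approved.

Not approved — the Class II shares did not give the required vote.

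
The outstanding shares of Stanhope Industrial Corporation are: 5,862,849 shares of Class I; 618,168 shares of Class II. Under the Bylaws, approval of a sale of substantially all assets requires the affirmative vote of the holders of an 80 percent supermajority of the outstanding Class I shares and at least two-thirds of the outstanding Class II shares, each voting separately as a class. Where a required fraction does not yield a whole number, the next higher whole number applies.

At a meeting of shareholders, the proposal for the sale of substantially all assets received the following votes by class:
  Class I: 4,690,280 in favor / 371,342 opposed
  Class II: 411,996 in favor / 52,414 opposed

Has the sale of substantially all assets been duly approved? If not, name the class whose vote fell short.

Not approved — the Class II shares did not give the required vote.

Class I: 4/5 of 5862849 = 4690279.20, rounded up to 4690280; 4,690,280 required, 4,690,280 in favor — approved.
Class II: 2/3 of 618168 = 412112; 412,112 required, 411,996 in favor — not approved.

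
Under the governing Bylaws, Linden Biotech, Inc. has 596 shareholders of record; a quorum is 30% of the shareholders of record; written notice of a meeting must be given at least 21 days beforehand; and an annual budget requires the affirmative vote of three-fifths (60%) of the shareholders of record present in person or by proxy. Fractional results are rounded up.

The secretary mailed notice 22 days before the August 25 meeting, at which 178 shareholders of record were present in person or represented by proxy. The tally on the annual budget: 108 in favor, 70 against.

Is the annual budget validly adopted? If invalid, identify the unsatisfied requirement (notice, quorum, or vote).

Invalid — quorum requirement not satisfied.

Notice: 22 days given; 21 required. Satisfied.
Quorum: 30% of 596 = 178.80, rounded up to 179; 178 present. Not satisfied.
Vote: requires three-fifths of those present (178); 3/5 of 178 = 106.80, rounded up to 107, so 107 needed; 108 in favor. Satisfied.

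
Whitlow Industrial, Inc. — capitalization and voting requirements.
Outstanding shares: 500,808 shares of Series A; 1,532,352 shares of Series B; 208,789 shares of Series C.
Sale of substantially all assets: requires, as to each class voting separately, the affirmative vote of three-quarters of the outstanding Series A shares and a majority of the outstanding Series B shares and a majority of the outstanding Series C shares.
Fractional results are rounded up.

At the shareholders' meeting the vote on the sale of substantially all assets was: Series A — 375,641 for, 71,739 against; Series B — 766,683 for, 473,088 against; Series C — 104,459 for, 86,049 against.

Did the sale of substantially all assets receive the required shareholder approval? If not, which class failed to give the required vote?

Approved — every class gave the required vote.

Series A: 3/4 of 500808 = 375606; 375,606 required, 375,641 in favor — approved.
Series B: a majority of 1532352 is 766177; 766,177 required, 766,683 in favor — approved.
Series C: a majority of 208789 is 104395; 104,395 required, 104,459 in favor — approved.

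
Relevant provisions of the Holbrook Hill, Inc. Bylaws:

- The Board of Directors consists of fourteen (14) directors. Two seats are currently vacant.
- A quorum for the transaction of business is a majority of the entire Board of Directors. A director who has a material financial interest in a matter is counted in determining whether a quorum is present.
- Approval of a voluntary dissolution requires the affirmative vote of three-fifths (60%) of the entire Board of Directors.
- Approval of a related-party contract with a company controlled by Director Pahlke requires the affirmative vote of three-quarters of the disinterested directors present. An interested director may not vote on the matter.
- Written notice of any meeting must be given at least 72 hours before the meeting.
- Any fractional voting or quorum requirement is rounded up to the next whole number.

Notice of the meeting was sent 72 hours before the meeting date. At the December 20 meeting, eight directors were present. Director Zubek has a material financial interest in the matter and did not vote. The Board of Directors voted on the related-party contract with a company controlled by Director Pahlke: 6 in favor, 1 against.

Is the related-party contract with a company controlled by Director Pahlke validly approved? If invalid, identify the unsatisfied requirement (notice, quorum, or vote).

Valid — all requirements satisfied.

Notice: 72 hours given; 72 required (72 ≥ 72). Satisfied.
Quorum: 8 present (interested directors count toward quorum); quorum is 8. Satisfied.
Vote: the related-party contract with a company controlled by Director Pahlke requires three-fourths of the disinterested directors present (8 − 1 = 7). 3/4 of 7 = 5.25, rounded up to 6, so 6 affirmative votes are needed; 6 voted in favor. Satisfied.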